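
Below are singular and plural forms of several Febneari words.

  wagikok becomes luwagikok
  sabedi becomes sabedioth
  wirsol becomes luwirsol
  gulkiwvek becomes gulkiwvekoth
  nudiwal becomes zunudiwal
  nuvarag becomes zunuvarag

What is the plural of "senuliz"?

"senuliz" begins with s-. The one such stem in the data (sabedi → sabedioth) adds -oth, so the same rule applies.
So senuliz → senulizoth.

senulizoth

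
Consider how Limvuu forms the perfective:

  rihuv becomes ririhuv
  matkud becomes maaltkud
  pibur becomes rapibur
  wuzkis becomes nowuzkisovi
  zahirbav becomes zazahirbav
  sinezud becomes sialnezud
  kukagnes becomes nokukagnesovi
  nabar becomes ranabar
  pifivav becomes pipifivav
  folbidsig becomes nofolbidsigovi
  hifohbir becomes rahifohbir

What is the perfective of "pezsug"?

nopezsugovi

"pezsug" ends in -g. The one such stem in the data (folbidsig → nofolbidsigovi) adds no- … -ovi around the stem, so the same rule applies.
The other patterns: stems ending in -v repeat the first consonant+vowel as a prefix; stems ending in -d insert -al- after the first vowel; stems ending in -r add the prefix ra-.
So pezsug → nopezsugovi.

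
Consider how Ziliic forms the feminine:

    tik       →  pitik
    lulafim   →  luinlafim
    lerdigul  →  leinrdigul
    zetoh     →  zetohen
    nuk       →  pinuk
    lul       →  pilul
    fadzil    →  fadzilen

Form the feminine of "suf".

lul and fadzil both end in -l yet inflect differently (pilul, fadzilen), so the final letter is not what conditions the rule; the number of vowels is.
"suf" has 1 vowel. The stems with 1 vowel (lul → pilul, nuk → pinuk, tik → pitik) add the prefix pi-.
The other patterns: stems with 2 vowels add -en; stems with 3 vowels insert -in- after the first vowel.
So suf → pisuf.

pisuf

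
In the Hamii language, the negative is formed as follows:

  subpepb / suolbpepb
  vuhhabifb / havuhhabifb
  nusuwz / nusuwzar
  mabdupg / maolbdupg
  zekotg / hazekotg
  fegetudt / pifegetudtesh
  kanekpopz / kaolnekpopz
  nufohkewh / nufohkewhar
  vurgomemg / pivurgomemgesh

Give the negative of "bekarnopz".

beolkarnopz

"bekarnopz" has second-to-last letter 'p'. The stems whose second-to-last letter is 'p' (subpepb → suolbpepb, mabdupg → maolbdupg, kanekpopz → kaolnekpopz) insert -ol- after the first vowel.
So bekarnopz → beolkarnopz.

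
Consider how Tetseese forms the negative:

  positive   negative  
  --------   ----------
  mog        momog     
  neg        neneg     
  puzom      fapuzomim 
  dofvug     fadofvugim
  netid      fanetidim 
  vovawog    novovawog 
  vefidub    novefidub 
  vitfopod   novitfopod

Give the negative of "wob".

mog and dofvug both end in -g yet inflect differently (momog, fadofvugim), so the final letter is not what conditions the rule; the number of vowels is.
"wob" has 1 vowel. The stems with 1 vowel (mog → momog, neg → neneg) repeat the first consonant+vowel as a prefix.
So wob → wowob.

wowob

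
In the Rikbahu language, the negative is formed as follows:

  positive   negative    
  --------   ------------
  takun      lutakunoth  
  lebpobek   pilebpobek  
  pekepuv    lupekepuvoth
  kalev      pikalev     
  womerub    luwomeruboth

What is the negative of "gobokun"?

lugobokunoth

pekepuv and kalev both end in -v yet inflect differently (lupekepuvoth, pikalev), so the final letter is not what conditions the rule; the last vowel is.
"gobokun" has last vowel 'u'. The stems whose last vowel is 'u' (pekepuv → lupekepuvoth, womerub → luwomeruboth, takun → lutakunoth) add lu- … -oth around the stem.
The other pattern: stems whose last vowel is 'e' add the prefix pi-.
So gobokun → lugobokunoth.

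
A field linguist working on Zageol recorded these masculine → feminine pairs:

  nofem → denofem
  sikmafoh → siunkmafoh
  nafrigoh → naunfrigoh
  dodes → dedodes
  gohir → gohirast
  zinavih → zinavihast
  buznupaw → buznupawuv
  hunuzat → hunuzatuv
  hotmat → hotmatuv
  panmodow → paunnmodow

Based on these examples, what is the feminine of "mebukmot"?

meunbukmot

"mebukmot" has last vowel 'o'. The stems whose last vowel is 'o' (nafrigoh → naunfrigoh, sikmafoh → siunkmafoh, panmodow → paunnmodow) insert -un- after the first vowel.
The other patterns: stems whose last vowel is 'e' add the prefix de-; stems whose last vowel is 'i' add -ast; stems whose last vowel is 'a' add -uv.
So mebukmot → meunbukmot.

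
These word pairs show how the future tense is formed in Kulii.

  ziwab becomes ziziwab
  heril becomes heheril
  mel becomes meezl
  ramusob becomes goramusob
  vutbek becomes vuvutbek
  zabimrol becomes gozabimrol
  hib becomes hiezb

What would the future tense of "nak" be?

naezk

mel and heril both end in -l yet inflect differently (meezl, heheril), so the final letter is not what conditions the rule; the number of vowels is.
"nak" has 1 vowel. The stems with 1 vowel (hib → hiezb, mel → meezl) insert -ez- after the first vowel.
The other patterns: stems with 2 vowels repeat the first consonant+vowel as a prefix; stems with 3 vowels add the prefix go-.
So nak → naezk.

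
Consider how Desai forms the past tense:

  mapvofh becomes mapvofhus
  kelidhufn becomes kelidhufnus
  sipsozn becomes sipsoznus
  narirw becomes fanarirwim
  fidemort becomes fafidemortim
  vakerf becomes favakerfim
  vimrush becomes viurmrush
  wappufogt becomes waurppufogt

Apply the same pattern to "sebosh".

mapvofh and vimrush both end in -h yet inflect differently (mapvofhus, viurmrush), so the final letter is not what conditions the rule; the second-to-last letter is.
"sebosh" has second-to-last letter 's'. The one such stem in the data (vimrush → viurmrush) inserts -ur- after the first vowel (as does wappufogt), so the same rule applies.
The other patterns: stems whose second-to-last letter is 'f' or 'z' add -us; stems whose second-to-last letter is 'r' add fa- … -im around the stem.
So sebosh → seurbosh.

seurbosh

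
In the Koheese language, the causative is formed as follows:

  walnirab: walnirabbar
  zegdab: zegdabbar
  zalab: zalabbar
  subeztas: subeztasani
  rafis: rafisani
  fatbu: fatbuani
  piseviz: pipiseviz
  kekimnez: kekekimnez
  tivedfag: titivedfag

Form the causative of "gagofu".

gagofuani

walnirab and subeztas both have last vowel 'a' yet inflect differently (walnirabbar, subeztasani), so the last vowel is not what conditions the rule; the final letter is.
"gagofu" ends in -u. The one such stem in the data (fatbu → fatbuani) adds -ani, so the same rule applies.
The other patterns: stems ending in -b double the final consonant and add -ar; stems ending in -g or -z repeat the first consonant+vowel as a prefix.
So gagofu → gagofuani.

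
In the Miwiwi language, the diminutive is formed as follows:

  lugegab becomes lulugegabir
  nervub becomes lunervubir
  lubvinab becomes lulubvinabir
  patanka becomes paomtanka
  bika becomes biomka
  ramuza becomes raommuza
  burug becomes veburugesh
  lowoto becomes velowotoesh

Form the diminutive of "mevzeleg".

vemevzelegesh

lugegab and patanka both have last vowel 'a' yet inflect differently (lulugegabir, paomtanka), so the last vowel is not what conditions the rule; the final letter is.
"mevzeleg" ends in -g. The one such stem in the data (burug → veburugesh) adds ve- … -esh around the stem, so the same rule applies.
The other patterns: stems ending in -b add lu- … -ir around the stem; stems ending in -a insert -om- after the first vowel.
So mevzeleg → vemevzelegesh.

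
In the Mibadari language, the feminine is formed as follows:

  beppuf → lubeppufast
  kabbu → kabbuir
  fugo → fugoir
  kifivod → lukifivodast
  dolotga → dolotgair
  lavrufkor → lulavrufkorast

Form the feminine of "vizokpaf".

luvizokpafast

fugo and lavrufkor both have last vowel 'o' yet inflect differently (fugoir, lulavrufkorast), so the last vowel is not what conditions the rule; whether the stem ends in a vowel or a consonant is.
"vizokpaf" ends in a consonant. The stems ending in a consonant (lavrufkor → lulavrufkorast, beppuf → lubeppufast, kifivod → lukifivodast) add lu- … -ast around the stem.
The other pattern: stems ending in a vowel add -ir.
So vizokpaf → luvizokpafast.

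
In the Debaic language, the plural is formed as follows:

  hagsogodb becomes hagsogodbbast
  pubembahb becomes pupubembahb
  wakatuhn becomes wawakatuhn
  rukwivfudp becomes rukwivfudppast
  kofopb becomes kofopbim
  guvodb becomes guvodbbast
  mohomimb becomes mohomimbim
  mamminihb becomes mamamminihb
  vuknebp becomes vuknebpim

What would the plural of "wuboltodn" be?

hagsogodb and mamminihb both end in -b yet inflect differently (hagsogodbbast, mamamminihb), so the final letter is not what conditions the rule; the second-to-last letter is.
"wuboltodn" has second-to-last letter 'd'. The stems whose second-to-last letter is 'd' (rukwivfudp → rukwivfudppast, hagsogodb → hagsogodbbast, guvodb → guvodbbast) double the final consonant and add -ast.
The other patterns: stems whose second-to-last letter is 'h' repeat the first consonant+vowel as a prefix; stems whose second-to-last letter is 'b', 'm' or 'p' add -im.
So wuboltodn → wuboltodnnast.

wuboltodnnast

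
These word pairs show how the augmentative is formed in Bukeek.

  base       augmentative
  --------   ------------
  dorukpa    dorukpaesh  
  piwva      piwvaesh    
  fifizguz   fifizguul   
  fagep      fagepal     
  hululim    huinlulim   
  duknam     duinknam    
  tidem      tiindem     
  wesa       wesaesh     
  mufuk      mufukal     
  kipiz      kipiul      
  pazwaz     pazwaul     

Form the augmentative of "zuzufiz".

pazwaz and duknam both have last vowel 'a' yet inflect differently (pazwaul, duinknam), so the last vowel is not what conditions the rule; the final letter is.
"zuzufiz" ends in -z. The stems ending in -z (pazwaz → pazwaul, fifizguz → fifizguul, kipiz → kipiul) drop the final letter and add -ul.
So zuzufiz → zuzufiul.

zuzufiul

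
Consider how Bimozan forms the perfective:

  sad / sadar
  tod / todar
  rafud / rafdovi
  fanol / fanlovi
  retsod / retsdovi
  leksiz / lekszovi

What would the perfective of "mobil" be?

sad and rafud both end in -d yet inflect differently (sadar, rafdovi), so the final letter is not what conditions the rule; the number of vowels is.
"mobil" has 2 vowels. The stems with 2 vowels (rafud → rafdovi, fanol → fanlovi, retsod → retsdovi) delete the last vowel and add -ovi.
The other pattern: stems with 1 vowel add -ar.
So mobil → moblovi.

moblovi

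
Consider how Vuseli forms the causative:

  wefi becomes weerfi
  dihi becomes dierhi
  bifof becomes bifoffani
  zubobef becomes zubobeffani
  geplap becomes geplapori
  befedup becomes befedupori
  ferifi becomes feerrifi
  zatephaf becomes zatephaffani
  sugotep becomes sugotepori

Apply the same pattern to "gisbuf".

geplap and zatephaf both have last vowel 'a' yet inflect differently (geplapori, zatephaffani), so the last vowel is not what conditions the rule; the final letter is.
"gisbuf" ends in -f. The stems ending in -f (bifof → bifoffani, zatephaf → zatephaffani, zubobef → zubobeffani) double the final consonant and add -ani.
So gisbuf → gisbuffani.

gisbuffani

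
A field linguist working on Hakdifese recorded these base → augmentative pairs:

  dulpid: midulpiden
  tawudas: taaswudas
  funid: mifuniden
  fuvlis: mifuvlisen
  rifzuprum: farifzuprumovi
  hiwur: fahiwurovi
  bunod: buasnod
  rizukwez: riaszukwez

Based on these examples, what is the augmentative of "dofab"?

doasfab

fuvlis and tawudas both end in -s yet inflect differently (mifuvlisen, taaswudas), so the final letter is not what conditions the rule; the last vowel is.
"dofab" has last vowel 'a'. The one such stem in the data (tawudas → taaswudas) inserts -as- after the first vowel (as do rizukwez, bunod), so the same rule applies.
So dofab → doasfab.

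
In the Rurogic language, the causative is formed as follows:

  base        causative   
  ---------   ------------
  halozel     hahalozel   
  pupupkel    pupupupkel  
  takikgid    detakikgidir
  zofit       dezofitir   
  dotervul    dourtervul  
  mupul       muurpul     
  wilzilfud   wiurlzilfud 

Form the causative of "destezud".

deurstezud

halozel and dotervul both end in -l yet inflect differently (hahalozel, dourtervul), so the final letter is not what conditions the rule; the last vowel is.
"destezud" has last vowel 'u'. The stems whose last vowel is 'u' (dotervul → dourtervul, mupul → muurpul, wilzilfud → wiurlzilfud) insert -ur- after the first vowel.
The other patterns: stems whose last vowel is 'e' repeat the first consonant+vowel as a prefix; stems whose last vowel is 'i' add de- … -ir around the stem.
So destezud → deurstezud.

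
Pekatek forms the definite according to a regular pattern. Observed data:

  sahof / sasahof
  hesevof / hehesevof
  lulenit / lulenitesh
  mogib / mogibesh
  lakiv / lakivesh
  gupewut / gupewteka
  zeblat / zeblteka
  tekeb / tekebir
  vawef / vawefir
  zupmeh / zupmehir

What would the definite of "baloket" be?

baloketir

lulenit and gupewut both end in -t yet inflect differently (lulenitesh, gupewteka), so the final letter is not what conditions the rule; the last vowel is.
"baloket" has last vowel 'e'. The stems whose last vowel is 'e' (tekeb → tekebir, vawef → vawefir, zupmeh → zupmehir) add -ir.
So baloket → baloketir.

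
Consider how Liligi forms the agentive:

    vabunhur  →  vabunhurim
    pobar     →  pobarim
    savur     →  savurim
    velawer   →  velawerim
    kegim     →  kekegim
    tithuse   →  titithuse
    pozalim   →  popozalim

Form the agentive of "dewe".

dedewe

velawer and tithuse both have last vowel 'e' yet inflect differently (velawerim, titithuse), so the last vowel is not what conditions the rule; the final letter is.
"dewe" ends in -e. The one such stem in the data (tithuse → titithuse) repeats the first consonant+vowel as a prefix (as do kegim, pozalim), so the same rule applies.
So dewe → dedewe.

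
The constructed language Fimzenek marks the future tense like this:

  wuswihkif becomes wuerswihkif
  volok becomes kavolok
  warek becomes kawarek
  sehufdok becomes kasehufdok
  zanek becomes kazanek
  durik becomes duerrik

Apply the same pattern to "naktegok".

"naktegok" has last vowel 'o'. The stems whose last vowel is 'o' (volok → kavolok, sehufdok → kasehufdok) add the prefix ka-.
The other pattern: stems whose last vowel is 'i' insert -er- after the first vowel.
So naktegok → kanaktegok.

kanaktegok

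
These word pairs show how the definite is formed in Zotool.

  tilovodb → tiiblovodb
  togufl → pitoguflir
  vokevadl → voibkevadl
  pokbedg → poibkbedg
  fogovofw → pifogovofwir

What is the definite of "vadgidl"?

vaibdgidl

vokevadl and togufl both end in -l yet inflect differently (voibkevadl, pitoguflir), so the final letter is not what conditions the rule; the second-to-last letter is.
"vadgidl" has second-to-last letter 'd'. The stems whose second-to-last letter is 'd' (vokevadl → voibkevadl, pokbedg → poibkbedg, tilovodb → tiiblovodb) insert -ib- after the first vowel.
The other pattern: stems whose second-to-last letter is 'f' add pi- … -ir around the stem.
So vadgidl → vaibdgidl.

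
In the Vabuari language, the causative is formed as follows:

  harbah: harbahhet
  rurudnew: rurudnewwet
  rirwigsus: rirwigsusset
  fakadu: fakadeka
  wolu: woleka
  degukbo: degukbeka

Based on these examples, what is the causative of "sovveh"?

rirwigsus and fakadu both have last vowel 'u' yet inflect differently (rirwigsusset, fakadeka), so the last vowel is not what conditions the rule; whether the stem ends in a vowel or a consonant is.
"sovveh" ends in a consonant. The stems ending in a consonant (harbah → harbahhet, rurudnew → rurudnewwet, rirwigsus → rirwigsusset) double the final consonant and add -et.
The other pattern: stems ending in a vowel drop the final letter and add -eka.
So sovveh → sovvehhet.

sovvehhet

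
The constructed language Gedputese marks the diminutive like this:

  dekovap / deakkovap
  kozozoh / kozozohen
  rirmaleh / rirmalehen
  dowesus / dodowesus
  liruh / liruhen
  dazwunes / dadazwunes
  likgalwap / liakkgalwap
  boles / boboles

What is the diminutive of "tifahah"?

tifahahen

"tifahah" ends in -h. The stems ending in -h (kozozoh → kozozohen, liruh → liruhen, rirmaleh → rirmalehen) add -en.
The other patterns: stems ending in -s repeat the first consonant+vowel as a prefix; stems ending in -p insert -ak- after the first vowel.
So tifahah → tifahahen.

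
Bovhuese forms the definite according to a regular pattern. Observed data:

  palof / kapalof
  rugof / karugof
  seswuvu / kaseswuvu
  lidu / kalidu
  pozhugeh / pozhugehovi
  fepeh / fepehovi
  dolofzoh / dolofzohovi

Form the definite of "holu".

dolofzoh and palof both have last vowel 'o' yet inflect differently (dolofzohovi, kapalof), so the last vowel is not what conditions the rule; the final letter is.
"holu" ends in -u. The stems ending in -u (lidu → kalidu, seswuvu → kaseswuvu) add the prefix ka-.
The other pattern: stems ending in -h add -ovi.
So holu → kaholu.

kaholu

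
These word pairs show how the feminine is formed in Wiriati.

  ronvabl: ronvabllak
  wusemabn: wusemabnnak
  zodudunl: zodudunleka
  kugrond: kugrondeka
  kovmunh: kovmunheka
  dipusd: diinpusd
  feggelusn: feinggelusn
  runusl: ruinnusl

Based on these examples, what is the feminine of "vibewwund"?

vibewwundeka

ronvabl and zodudunl both end in -l yet inflect differently (ronvabllak, zodudunleka), so the final letter is not what conditions the rule; the second-to-last letter is.
"vibewwund" has second-to-last letter 'n'. The stems whose second-to-last letter is 'n' (zodudunl → zodudunleka, kugrond → kugrondeka, kovmunh → kovmunheka) add -eka.
So vibewwund → vibewwundeka.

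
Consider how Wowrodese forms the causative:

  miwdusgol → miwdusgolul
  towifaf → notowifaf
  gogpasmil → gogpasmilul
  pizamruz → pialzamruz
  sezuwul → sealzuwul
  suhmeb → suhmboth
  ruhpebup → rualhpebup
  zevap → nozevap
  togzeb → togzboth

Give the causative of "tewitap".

notewitap

"tewitap" has last vowel 'a'. The stems whose last vowel is 'a' (towifaf → notowifaf, zevap → nozevap) add the prefix no-.
The other patterns: stems whose last vowel is 'u' insert -al- after the first vowel; stems whose last vowel is 'e' delete the last vowel and add -oth; stems whose last vowel is 'i' or 'o' add -ul.
So tewitap → notewitap.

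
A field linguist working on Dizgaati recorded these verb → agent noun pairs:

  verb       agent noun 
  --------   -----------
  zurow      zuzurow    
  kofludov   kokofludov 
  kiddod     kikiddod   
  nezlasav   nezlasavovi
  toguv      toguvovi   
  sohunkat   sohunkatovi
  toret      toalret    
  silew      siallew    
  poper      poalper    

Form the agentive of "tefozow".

tetefozow

kofludov and nezlasav both end in -v yet inflect differently (kokofludov, nezlasavovi), so the final letter is not what conditions the rule; the last vowel is.
"tefozow" has last vowel 'o'. The stems whose last vowel is 'o' (zurow → zuzurow, kofludov → kokofludov, kiddod → kikiddod) repeat the first consonant+vowel as a prefix.
The other patterns: stems whose last vowel is 'a' or 'u' add -ovi; stems whose last vowel is 'e' insert -al- after the first vowel.
So tefozow → tetefozow.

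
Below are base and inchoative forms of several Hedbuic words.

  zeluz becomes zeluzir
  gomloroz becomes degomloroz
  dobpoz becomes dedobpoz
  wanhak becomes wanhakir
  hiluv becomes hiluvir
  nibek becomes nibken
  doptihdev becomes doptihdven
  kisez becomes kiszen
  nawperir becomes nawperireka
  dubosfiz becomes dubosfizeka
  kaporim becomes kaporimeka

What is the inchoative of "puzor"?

depuzor

dobpoz and dubosfiz both end in -z yet inflect differently (dedobpoz, dubosfizeka), so the final letter is not what conditions the rule; the last vowel is.
"puzor" has last vowel 'o'. The stems whose last vowel is 'o' (dobpoz → dedobpoz, gomloroz → degomloroz) add the prefix de-.
The other patterns: stems whose last vowel is 'i' add -eka; stems whose last vowel is 'a' or 'u' add -ir; stems whose last vowel is 'e' delete the last vowel and add -en.
So puzor → depuzor.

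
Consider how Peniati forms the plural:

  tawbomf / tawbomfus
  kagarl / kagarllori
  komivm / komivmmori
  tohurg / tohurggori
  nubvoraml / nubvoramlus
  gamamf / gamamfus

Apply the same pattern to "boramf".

nubvoraml and kagarl both end in -l yet inflect differently (nubvoramlus, kagarllori), so the final letter is not what conditions the rule; the second-to-last letter is.
"boramf" has second-to-last letter 'm'. The stems whose second-to-last letter is 'm' (tawbomf → tawbomfus, nubvoraml → nubvoramlus, gamamf → gamamfus) add -us.
The other pattern: stems whose second-to-last letter is 'r' or 'v' double the final consonant and add -ori.
So boramf → boramfus.

boramfus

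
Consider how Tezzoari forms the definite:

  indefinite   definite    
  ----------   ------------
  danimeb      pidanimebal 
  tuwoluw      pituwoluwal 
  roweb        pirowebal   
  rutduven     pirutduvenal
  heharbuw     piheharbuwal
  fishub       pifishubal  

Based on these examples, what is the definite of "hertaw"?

Every pair shown (danimeb → pidanimebal, tuwoluw → pituwoluwal, roweb → pirowebal, …) follows the same rule: add pi- … -al around the stem.
So hertaw → pihertawal.

pihertawal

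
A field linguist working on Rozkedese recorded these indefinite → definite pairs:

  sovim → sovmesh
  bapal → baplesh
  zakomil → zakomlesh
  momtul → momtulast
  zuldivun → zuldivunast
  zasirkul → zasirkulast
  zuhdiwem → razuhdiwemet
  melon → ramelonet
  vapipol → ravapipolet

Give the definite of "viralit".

viraltesh

"viralit" has last vowel 'i'. The stems whose last vowel is 'i' (sovim → sovmesh, zakomil → zakomlesh) delete the last vowel and add -esh.
So viralit → viraltesh.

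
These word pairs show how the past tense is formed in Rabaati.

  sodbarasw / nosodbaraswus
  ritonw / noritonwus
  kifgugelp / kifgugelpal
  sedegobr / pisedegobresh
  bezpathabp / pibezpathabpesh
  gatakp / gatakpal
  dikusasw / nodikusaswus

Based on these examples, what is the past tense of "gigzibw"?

bezpathabp and kifgugelp both end in -p yet inflect differently (pibezpathabpesh, kifgugelpal), so the final letter is not what conditions the rule; the second-to-last letter is.
"gigzibw" has second-to-last letter 'b'. The stems whose second-to-last letter is 'b' (sedegobr → pisedegobresh, bezpathabp → pibezpathabpesh) add pi- … -esh around the stem.
So gigzibw → pigigzibwesh.

pigigzibwesh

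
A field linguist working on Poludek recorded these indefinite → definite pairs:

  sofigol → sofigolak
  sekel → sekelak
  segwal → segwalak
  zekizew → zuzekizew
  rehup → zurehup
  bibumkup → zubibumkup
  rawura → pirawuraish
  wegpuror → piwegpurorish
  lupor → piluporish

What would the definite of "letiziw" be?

zuletiziw

sekel and zekizew both have last vowel 'e' yet inflect differently (sekelak, zuzekizew), so the last vowel is not what conditions the rule; the final letter is.
"letiziw" ends in -w. The one such stem in the data (zekizew → zuzekizew) adds the prefix zu-, so the same rule applies.
The other patterns: stems ending in -l add -ak; stems ending in -a or -r add pi- … -ish around the stem.
So letiziw → zuletiziw.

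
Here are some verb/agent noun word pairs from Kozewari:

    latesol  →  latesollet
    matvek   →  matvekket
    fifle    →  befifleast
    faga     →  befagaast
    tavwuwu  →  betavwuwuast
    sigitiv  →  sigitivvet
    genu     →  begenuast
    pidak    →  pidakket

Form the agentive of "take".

betakeast

"take" ends in a vowel. The stems ending in a vowel (fifle → befifleast, faga → befagaast, genu → begenuast) add be- … -ast around the stem.
So take → betakeast.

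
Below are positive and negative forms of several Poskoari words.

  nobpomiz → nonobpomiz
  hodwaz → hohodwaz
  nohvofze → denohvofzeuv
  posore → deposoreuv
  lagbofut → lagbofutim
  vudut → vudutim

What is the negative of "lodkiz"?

lolodkiz

nohvofze and nobpomiz both begin with n- yet inflect differently (denohvofzeuv, nonobpomiz), so the first letter is not what conditions the rule; the final letter is.
"lodkiz" ends in -z. The stems ending in -z (hodwaz → hohodwaz, nobpomiz → nonobpomiz) repeat the first consonant+vowel as a prefix.
So lodkiz → lolodkiz.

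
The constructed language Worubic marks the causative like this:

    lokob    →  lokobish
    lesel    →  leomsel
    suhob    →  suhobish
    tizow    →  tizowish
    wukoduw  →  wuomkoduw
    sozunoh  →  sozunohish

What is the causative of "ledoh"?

ledohish

tizow and wukoduw both end in -w yet inflect differently (tizowish, wuomkoduw), so the final letter is not what conditions the rule; the last vowel is.
"ledoh" has last vowel 'o'. The stems whose last vowel is 'o' (tizow → tizowish, sozunoh → sozunohish, lokob → lokobish) add -ish.
So ledoh → ledohish.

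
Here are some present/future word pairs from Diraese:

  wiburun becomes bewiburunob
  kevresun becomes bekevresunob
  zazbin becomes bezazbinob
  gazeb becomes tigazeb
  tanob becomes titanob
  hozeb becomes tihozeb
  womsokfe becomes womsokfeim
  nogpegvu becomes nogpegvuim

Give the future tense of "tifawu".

gazeb and womsokfe both have last vowel 'e' yet inflect differently (tigazeb, womsokfeim), so the last vowel is not what conditions the rule; the final letter is.
"tifawu" ends in -u. The one such stem in the data (nogpegvu → nogpegvuim) adds -im, so the same rule applies.
The other patterns: stems ending in -n add be- … -ob around the stem; stems ending in -b add the prefix ti-.
So tifawu → tifawuim.

tifawuim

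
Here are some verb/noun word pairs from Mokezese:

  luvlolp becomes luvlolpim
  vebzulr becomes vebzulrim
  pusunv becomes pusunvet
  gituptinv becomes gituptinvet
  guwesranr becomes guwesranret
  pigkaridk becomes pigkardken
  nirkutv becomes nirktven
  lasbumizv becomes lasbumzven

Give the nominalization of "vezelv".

vezelvim

vebzulr and guwesranr both end in -r yet inflect differently (vebzulrim, guwesranret), so the final letter is not what conditions the rule; the second-to-last letter is.
"vezelv" has second-to-last letter 'l'. The stems whose second-to-last letter is 'l' (luvlolp → luvlolpim, vebzulr → vebzulrim) add -im.
The other patterns: stems whose second-to-last letter is 'n' add -et; stems whose second-to-last letter is 'd', 't' or 'z' delete the last vowel and add -en.
So vezelv → vezelvim.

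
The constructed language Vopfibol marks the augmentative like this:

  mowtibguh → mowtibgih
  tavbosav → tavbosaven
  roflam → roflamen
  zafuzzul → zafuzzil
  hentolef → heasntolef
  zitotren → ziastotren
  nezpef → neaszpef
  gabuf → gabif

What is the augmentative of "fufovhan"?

hentolef and gabuf both end in -f yet inflect differently (heasntolef, gabif), so the final letter is not what conditions the rule; the last vowel is.
"fufovhan" has last vowel 'a'. The stems whose last vowel is 'a' (roflam → roflamen, tavbosav → tavbosaven) add -en.
So fufovhan → fufovhanen.

fufovhanen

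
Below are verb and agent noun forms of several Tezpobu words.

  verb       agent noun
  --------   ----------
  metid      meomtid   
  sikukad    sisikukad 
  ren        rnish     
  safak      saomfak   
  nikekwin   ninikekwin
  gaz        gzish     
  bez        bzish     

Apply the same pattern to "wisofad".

ren and nikekwin both end in -n yet inflect differently (rnish, ninikekwin), so the final letter is not what conditions the rule; the number of vowels is.
"wisofad" has 3 vowels. The stems with 3 vowels (nikekwin → ninikekwin, sikukad → sisikukad) repeat the first consonant+vowel as a prefix.
The other patterns: stems with 1 vowel delete the last vowel and add -ish; stems with 2 vowels insert -om- after the first vowel.
So wisofad → wiwisofad.

wiwisofad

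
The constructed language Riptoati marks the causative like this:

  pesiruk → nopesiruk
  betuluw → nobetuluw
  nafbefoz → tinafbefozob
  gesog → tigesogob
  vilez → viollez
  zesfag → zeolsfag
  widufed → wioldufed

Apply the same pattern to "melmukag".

"melmukag" has last vowel 'a'. The one such stem in the data (zesfag → zeolsfag) inserts -ol- after the first vowel (as do vilez, widufed), so the same rule applies.
The other patterns: stems whose last vowel is 'u' add the prefix no-; stems whose last vowel is 'o' add ti- … -ob around the stem.
So melmukag → meollmukag.

meollmukag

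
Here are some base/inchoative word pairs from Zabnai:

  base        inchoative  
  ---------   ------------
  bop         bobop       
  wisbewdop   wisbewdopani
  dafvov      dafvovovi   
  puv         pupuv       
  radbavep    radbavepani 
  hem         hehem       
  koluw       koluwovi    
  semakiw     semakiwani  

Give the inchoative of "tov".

puv and dafvov both end in -v yet inflect differently (pupuv, dafvovovi), so the final letter is not what conditions the rule; the number of vowels is.
"tov" has 1 vowel. The stems with 1 vowel (bop → bobop, puv → pupuv, hem → hehem) repeat the first consonant+vowel as a prefix.
So tov → totov.

totov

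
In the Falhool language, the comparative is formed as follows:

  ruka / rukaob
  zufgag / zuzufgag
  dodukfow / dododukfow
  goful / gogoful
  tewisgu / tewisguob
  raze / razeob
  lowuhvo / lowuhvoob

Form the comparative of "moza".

goful and tewisgu both have last vowel 'u' yet inflect differently (gogoful, tewisguob), so the last vowel is not what conditions the rule; whether the stem ends in a vowel or a consonant is.
"moza" ends in a vowel. The stems ending in a vowel (tewisgu → tewisguob, lowuhvo → lowuhvoob, raze → razeob) add -ob.
So moza → mozaob.

mozaob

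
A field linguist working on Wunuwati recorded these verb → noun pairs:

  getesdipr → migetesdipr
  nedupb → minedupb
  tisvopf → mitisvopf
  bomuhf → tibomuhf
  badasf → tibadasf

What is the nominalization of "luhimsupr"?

miluhimsupr

"luhimsupr" has second-to-last letter 'p'. The stems whose second-to-last letter is 'p' (getesdipr → migetesdipr, nedupb → minedupb, tisvopf → mitisvopf) add the prefix mi-.
The other pattern: stems whose second-to-last letter is 'h' or 's' add the prefix ti-.
So luhimsupr → miluhimsupr.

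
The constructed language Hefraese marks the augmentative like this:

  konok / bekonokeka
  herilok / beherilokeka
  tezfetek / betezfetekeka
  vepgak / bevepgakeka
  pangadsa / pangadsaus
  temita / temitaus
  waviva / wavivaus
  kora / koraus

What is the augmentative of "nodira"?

"nodira" ends in -a. The stems ending in -a (waviva → wavivaus, pangadsa → pangadsaus, kora → koraus) add -us.
So nodira → nodiraus.

nodiraus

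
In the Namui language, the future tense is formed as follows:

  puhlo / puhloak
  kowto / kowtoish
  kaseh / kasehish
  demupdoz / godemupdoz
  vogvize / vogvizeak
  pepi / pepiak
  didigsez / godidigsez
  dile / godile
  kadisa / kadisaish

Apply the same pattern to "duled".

vogvize and dile both end in -e yet inflect differently (vogvizeak, godile), so the final letter is not what conditions the rule; the first letter is.
"duled" begins with d-. The stems beginning with d- (didigsez → godidigsez, dile → godile, demupdoz → godemupdoz) add the prefix go-.
So duled → goduled.

goduled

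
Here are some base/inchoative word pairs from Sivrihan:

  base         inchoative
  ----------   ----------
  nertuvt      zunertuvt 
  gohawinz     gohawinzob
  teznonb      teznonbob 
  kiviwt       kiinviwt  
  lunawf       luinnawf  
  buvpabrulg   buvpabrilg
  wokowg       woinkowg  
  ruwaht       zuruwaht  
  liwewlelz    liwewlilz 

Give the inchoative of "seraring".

seraringob

wokowg and buvpabrulg both end in -g yet inflect differently (woinkowg, buvpabrilg), so the final letter is not what conditions the rule; the second-to-last letter is.
"seraring" has second-to-last letter 'n'. The stems whose second-to-last letter is 'n' (gohawinz → gohawinzob, teznonb → teznonbob) add -ob.
So seraring → seraringob.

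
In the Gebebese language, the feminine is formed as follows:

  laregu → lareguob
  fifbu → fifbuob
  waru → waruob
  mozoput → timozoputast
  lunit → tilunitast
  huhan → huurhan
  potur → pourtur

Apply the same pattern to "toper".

"toper" ends in -r. The one such stem in the data (potur → pourtur) inserts -ur- after the first vowel (as does huhan), so the same rule applies.
So toper → tourper.

tourper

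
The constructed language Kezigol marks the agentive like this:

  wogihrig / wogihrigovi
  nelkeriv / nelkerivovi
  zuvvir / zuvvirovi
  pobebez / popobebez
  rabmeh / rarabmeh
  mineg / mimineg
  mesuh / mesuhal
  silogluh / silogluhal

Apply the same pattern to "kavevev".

wogihrig and mineg both end in -g yet inflect differently (wogihrigovi, mimineg), so the final letter is not what conditions the rule; the last vowel is.
"kavevev" has last vowel 'e'. The stems whose last vowel is 'e' (pobebez → popobebez, rabmeh → rarabmeh, mineg → mimineg) repeat the first consonant+vowel as a prefix.
The other patterns: stems whose last vowel is 'i' add -ovi; stems whose last vowel is 'u' add -al.
So kavevev → kakavevev.

kakavevev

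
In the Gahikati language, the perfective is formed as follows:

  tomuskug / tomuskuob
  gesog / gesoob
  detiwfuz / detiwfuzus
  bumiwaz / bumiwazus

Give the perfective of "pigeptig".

pigeptiob

tomuskug and detiwfuz both have last vowel 'u' yet inflect differently (tomuskuob, detiwfuzus), so the last vowel is not what conditions the rule; the final letter is.
"pigeptig" ends in -g. The stems ending in -g (tomuskug → tomuskuob, gesog → gesoob) drop the final letter and add -ob.
So pigeptig → pigeptiob.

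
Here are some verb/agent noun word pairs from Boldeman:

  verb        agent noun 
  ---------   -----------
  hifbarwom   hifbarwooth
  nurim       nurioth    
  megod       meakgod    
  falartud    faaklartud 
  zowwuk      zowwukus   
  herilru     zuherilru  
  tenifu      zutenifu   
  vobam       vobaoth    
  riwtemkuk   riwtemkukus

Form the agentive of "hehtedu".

zuhehtedu

zowwuk and tenifu both have last vowel 'u' yet inflect differently (zowwukus, zutenifu), so the last vowel is not what conditions the rule; the final letter is.
"hehtedu" ends in -u. The stems ending in -u (tenifu → zutenifu, herilru → zuherilru) add the prefix zu-.
The other patterns: stems ending in -m drop the final letter and add -oth; stems ending in -k add -us; stems ending in -d insert -ak- after the first vowel.
So hehtedu → zuhehtedu.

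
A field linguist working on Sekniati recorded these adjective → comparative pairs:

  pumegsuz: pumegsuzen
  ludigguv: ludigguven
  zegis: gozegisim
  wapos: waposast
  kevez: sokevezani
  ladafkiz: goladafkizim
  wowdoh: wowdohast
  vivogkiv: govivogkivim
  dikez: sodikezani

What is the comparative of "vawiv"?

wapos and zegis both end in -s yet inflect differently (waposast, gozegisim), so the final letter is not what conditions the rule; the last vowel is.
"vawiv" has last vowel 'i'. The stems whose last vowel is 'i' (zegis → gozegisim, ladafkiz → goladafkizim, vivogkiv → govivogkivim) add go- … -im around the stem.
So vawiv → govawivim.

govawivim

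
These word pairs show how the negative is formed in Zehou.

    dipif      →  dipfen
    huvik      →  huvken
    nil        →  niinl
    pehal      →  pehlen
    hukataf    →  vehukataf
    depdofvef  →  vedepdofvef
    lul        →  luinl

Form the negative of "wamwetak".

lul and pehal both end in -l yet inflect differently (luinl, pehlen), so the final letter is not what conditions the rule; the number of vowels is.
"wamwetak" has 3 vowels. The stems with 3 vowels (hukataf → vehukataf, depdofvef → vedepdofvef) add the prefix ve-.
So wamwetak → vewamwetak.

vewamwetak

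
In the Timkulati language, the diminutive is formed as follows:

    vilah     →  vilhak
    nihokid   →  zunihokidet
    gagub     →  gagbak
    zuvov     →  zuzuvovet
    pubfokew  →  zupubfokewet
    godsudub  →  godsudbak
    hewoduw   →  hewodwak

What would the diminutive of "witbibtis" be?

hewoduw and pubfokew both end in -w yet inflect differently (hewodwak, zupubfokewet), so the final letter is not what conditions the rule; the last vowel is.
"witbibtis" has last vowel 'i'. The one such stem in the data (nihokid → zunihokidet) adds zu- … -et around the stem, so the same rule applies.
So witbibtis → zuwitbibtiset.

zuwitbibtiset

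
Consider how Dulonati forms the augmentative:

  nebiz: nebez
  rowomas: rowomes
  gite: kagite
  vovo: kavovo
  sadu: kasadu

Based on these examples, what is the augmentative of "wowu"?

nebiz and gite both have 2 vowels yet inflect differently (nebez, kagite), so the number of vowels is not what conditions the rule; whether the stem ends in a vowel or a consonant is.
"wowu" ends in a vowel. The stems ending in a vowel (gite → kagite, vovo → kavovo, sadu → kasadu) add the prefix ka-.
So wowu → kawowu.

kawowu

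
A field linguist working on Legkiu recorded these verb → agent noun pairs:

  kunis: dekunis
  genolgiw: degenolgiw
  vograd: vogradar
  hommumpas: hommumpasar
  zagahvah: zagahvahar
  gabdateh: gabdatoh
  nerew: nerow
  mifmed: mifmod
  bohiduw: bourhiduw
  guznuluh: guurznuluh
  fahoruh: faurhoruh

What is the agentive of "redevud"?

"redevud" has last vowel 'u'. The stems whose last vowel is 'u' (bohiduw → bourhiduw, guznuluh → guurznuluh, fahoruh → faurhoruh) insert -ur- after the first vowel.
The other patterns: stems whose last vowel is 'i' add the prefix de-; stems whose last vowel is 'a' add -ar; stems whose last vowel is 'e' change the last vowel to 'o'.
So redevud → reurdevud.

reurdevud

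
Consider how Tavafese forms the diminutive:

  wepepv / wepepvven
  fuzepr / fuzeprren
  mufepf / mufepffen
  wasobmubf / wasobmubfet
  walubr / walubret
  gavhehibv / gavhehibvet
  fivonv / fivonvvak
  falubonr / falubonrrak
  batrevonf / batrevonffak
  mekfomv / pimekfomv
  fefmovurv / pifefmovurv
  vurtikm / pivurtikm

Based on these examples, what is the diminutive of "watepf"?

watepffen

mufepf and wasobmubf both end in -f yet inflect differently (mufepffen, wasobmubfet), so the final letter is not what conditions the rule; the second-to-last letter is.
"watepf" has second-to-last letter 'p'. The stems whose second-to-last letter is 'p' (wepepv → wepepvven, fuzepr → fuzeprren, mufepf → mufepffen) double the final consonant and add -en.
So watepf → watepffen.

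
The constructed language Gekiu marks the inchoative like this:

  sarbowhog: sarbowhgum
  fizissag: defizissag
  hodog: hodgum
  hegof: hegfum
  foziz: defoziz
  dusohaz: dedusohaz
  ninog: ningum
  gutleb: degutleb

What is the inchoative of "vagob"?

sarbowhog and fizissag both end in -g yet inflect differently (sarbowhgum, defizissag), so the final letter is not what conditions the rule; the last vowel is.
"vagob" has last vowel 'o'. The stems whose last vowel is 'o' (hegof → hegfum, sarbowhog → sarbowhgum, hodog → hodgum) delete the last vowel and add -um.
The other pattern: stems whose last vowel is 'a', 'e' or 'i' add the prefix de-.
So vagob → vagbum.

vagbum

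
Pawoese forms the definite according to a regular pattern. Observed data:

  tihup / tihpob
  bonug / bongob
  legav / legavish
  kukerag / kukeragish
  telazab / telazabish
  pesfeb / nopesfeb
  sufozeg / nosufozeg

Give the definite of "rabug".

rabgob

"rabug" has last vowel 'u'. The stems whose last vowel is 'u' (tihup → tihpob, bonug → bongob) delete the last vowel and add -ob.
The other patterns: stems whose last vowel is 'a' add -ish; stems whose last vowel is 'e' add the prefix no-.
So rabug → rabgob.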